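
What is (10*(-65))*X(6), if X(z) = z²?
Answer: -23400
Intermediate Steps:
(10*(-65))*X(6) = (10*(-65))*6² = -650*36 = -23400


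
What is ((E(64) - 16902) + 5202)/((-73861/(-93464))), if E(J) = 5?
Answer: -1093061480/73861 ≈ -14799.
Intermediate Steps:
((E(64) - 16902) + 5202)/((-73861/(-93464))) = ((5 - 16902) + 5202)/((-73861/(-93464))) = (-16897 + 5202)/((-73861*(-1/93464))) = -11695/73861/93464 = -11695*93464/73861 = -1093061480/73861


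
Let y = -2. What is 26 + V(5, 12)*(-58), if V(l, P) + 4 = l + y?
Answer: 84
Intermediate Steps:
V(l, P) = -6 + l (V(l, P) = -4 + (l - 2) = -4 + (-2 + l) = -6 + l)
26 + V(5, 12)*(-58) = 26 + (-6 + 5)*(-58) = 26 - 1*(-58) = 26 + 58 = 84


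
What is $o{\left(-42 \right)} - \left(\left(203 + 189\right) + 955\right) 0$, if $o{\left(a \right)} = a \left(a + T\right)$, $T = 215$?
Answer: $-7266$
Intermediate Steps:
$o{\left(a \right)} = a \left(215 + a\right)$ ($o{\left(a \right)} = a \left(a + 215\right) = a \left(215 + a\right)$)
$o{\left(-42 \right)} - \left(\left(203 + 189\right) + 955\right) 0 = - 42 \left(215 - 42\right) - \left(\left(203 + 189\right) + 955\right) 0 = \left(-42\right) 173 - \left(392 + 955\right) 0 = -7266 - 1347 \cdot 0 = -7266 - 0 = -7266 + 0 = -7266$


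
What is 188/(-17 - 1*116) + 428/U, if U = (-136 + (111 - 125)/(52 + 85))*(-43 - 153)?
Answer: -24259615/17359426 ≈ -1.3975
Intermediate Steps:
U = 3654616/137 (U = (-136 - 14/137)*(-196) = -18646/137*(-196) = 3654616/137 ≈ 26676.)
188/(-17 - 1*116) + 428/U = 188/(-17 - 1*116) + 428/(3654616/137) = 188/(-17 - 116) + 428*(137/3654616) = 188/(-133) + 14659/913654 = 188*(-1/133) + 14659/913654 = -188/133 + 14659/913654 = -24259615/17359426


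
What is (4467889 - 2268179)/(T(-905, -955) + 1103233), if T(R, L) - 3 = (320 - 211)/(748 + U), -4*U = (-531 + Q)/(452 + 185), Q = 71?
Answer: 1048361988610/525792417909 ≈ 1.9939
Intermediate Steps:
U = 115/637 (U = -(-531 + 71)/(4*(452 + 185)) = -(-115)/637 = -¼*(-460/637) = 115/637 ≈ 0.18053)
T(R, L) = 1499206/476591 (T(R, L) = 3 + (320 - 211)/(748 + 115/637) = 3 + 109/(476591/637) = 3 + 109*(637/476591) = 3 + 69433/476591 = 1499206/476591)
(4467889 - 2268179)/(T(-905, -955) + 1103233) = (4467889 - 2268179)/(1499206/476591 + 1103233) = 2199710/(525792417909/476591) = 2199710*(476591/525792417909) = 1048361988610/525792417909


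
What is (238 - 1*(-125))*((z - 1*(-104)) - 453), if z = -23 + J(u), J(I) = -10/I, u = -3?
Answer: -133826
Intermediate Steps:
z = -59/3 (z = -23 - 10/(-3) = -23 - 10*(-⅓) = -23 + 10/3 = -59/3 ≈ -19.667)
(238 - 1*(-125))*((z - 1*(-104)) - 453) = (238 - 1*(-125))*((-59/3 - 1*(-104)) - 453) = (238 + 125)*((-59/3 + 104) - 453) = 363*(253/3 - 453) = 363*(-1106/3) = -133826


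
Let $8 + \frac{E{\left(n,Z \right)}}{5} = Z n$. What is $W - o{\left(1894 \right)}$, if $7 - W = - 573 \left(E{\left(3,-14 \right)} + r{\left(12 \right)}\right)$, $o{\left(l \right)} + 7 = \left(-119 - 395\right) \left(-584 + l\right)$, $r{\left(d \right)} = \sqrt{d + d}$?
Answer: $530104 + 1146 \sqrt{6} \approx 5.3291 \cdot 10^{5}$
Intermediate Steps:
$E{\left(n,Z \right)} = -40 + 5 Z n$
$r{\left(d \right)} = \sqrt{2} \sqrt{d}$ ($r{\left(d \right)} = \sqrt{2 d} = \sqrt{2} \sqrt{d}$)
$o{\left(l \right)} = 300169 - 514 l$ ($o{\left(l \right)} = -7 + \left(-119 - 395\right) \left(-584 + l\right) = -7 - 514 \left(-584 + l\right) = -7 - \left(-300176 + 514 l\right) = 300169 - 514 l$)
$W = -143243 + 1146 \sqrt{6}$ ($W = 7 - - 573 \left(\left(-40 + 5 \left(-14\right) 3\right) + \sqrt{2} \sqrt{12}\right) = 7 - - 573 \left(\left(-40 - 210\right) + \sqrt{2} \cdot 2 \sqrt{3}\right) = 7 - - 573 \left(-250 + 2 \sqrt{6}\right) = 7 - \left(143250 - 1146 \sqrt{6}\right) = -143243 + 1146 \sqrt{6} \approx -1.4044 \cdot 10^{5}$)
$W - o{\left(1894 \right)} = \left(-143243 + 1146 \sqrt{6}\right) - \left(300169 - 973516\right) = \left(-143243 + 1146 \sqrt{6}\right) - -673347 = \left(-143243 + 1146 \sqrt{6}\right) + 673347 = 530104 + 1146 \sqrt{6}$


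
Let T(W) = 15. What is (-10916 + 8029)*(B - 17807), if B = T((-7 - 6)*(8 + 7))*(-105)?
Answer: 55955834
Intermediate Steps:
B = -1575 (B = 15*(-105) = -1575)
(-10916 + 8029)*(B - 17807) = (-10916 + 8029)*(-1575 - 17807) = -2887*(-19382) = 55955834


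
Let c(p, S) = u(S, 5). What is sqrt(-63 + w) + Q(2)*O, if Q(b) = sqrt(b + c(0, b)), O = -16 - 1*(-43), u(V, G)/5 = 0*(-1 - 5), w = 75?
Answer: 2*sqrt(3) + 27*sqrt(2) ≈ 41.648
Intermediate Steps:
u(V, G) = 0 (u(V, G) = 5*(0*(-1 - 5)) = 5*(0*(-6)) = 5*0 = 0)
c(p, S) = 0
O = 27 (O = -16 + 43 = 27)
Q(b) = sqrt(b) (Q(b) = sqrt(b + 0) = sqrt(b))
sqrt(-63 + w) + Q(2)*O = sqrt(-63 + 75) + sqrt(2)*27 = sqrt(12) + 27*sqrt(2) = 2*sqrt(3) + 27*sqrt(2)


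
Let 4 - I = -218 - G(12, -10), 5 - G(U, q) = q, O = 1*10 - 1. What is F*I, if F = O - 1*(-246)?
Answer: 60435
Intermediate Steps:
O = 9 (O = 10 - 1 = 9)
G(U, q) = 5 - q
I = 237 (I = 4 - (-218 - (5 - 1*(-10))) = 4 - (-218 - (5 + 10)) = 4 - (-218 - 1*15) = 4 - (-218 - 15) = 4 - 1*(-233) = 4 + 233 = 237)
F = 255 (F = 9 - 1*(-246) = 9 + 246 = 255)
F*I = 255*237 = 60435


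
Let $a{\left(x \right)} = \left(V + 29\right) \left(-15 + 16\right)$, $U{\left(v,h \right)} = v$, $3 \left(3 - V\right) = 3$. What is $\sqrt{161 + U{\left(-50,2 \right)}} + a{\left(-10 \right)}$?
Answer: $31 + \sqrt{111} \approx 41.536$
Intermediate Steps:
$V = 2$ ($V = 3 - 1 = 2$)
$a{\left(x \right)} = 31$ ($a{\left(x \right)} = \left(2 + 29\right) \left(-15 + 16\right) = 31 \cdot 1 = 31$)
$\sqrt{161 + U{\left(-50,2 \right)}} + a{\left(-10 \right)} = \sqrt{161 - 50} + 31 = \sqrt{111} + 31 = 31 + \sqrt{111}$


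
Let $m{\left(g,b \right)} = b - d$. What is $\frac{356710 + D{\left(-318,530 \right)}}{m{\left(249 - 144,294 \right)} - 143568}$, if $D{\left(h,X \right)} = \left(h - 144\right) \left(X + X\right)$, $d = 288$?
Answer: $\frac{66505}{71781} \approx 0.9265$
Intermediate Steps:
$D{\left(h,X \right)} = 2 X \left(-144 + h\right)$ ($D{\left(h,X \right)} = \left(-144 + h\right) 2 X = 2 X \left(-144 + h\right)$)
$m{\left(g,b \right)} = -288 + b$ ($m{\left(g,b \right)} = b - 288 = -288 + b$)
$\frac{356710 + D{\left(-318,530 \right)}}{m{\left(249 - 144,294 \right)} - 143568} = \frac{356710 + 2 \cdot 530 \left(-144 - 318\right)}{\left(-288 + 294\right) - 143568} = \frac{356710 + 2 \cdot 530 \left(-462\right)}{6 - 143568} = \frac{356710 - 489720}{-143562} = \left(-133010\right) \left(- \frac{1}{143562}\right) = \frac{66505}{71781}$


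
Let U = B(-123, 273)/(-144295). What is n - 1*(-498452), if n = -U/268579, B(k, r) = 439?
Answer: 19317311271166299/38754606805 ≈ 4.9845e+5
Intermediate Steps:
U = -439/144295 (U = 439/(-144295) = 439*(-1/144295) = -439/144295 ≈ -0.0030424)
n = 439/38754606805 (n = -(-439)/(144295*268579) = -1*(-439/38754606805) = 439/38754606805 ≈ 1.1328e-8)
n - 1*(-498452) = 439/38754606805 - 1*(-498452) = 439/38754606805 + 498452 = 19317311271166299/38754606805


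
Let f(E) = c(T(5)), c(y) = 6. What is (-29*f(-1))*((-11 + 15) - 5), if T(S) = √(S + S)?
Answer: 174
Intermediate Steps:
T(S) = √2*√S (T(S) = √(2*S) = √2*√S)
f(E) = 6
(-29*f(-1))*((-11 + 15) - 5) = (-29*6)*((-11 + 15) - 5) = -174*(4 - 5) = -174*(-1) = 174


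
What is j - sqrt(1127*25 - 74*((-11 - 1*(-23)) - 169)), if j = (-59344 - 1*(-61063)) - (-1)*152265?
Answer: 153984 - sqrt(39793) ≈ 1.5378e+5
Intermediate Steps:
j = 153984 (j = (-59344 + 61063) - 1*(-152265) = 1719 + 152265 = 153984)
j - sqrt(1127*25 - 74*((-11 - 1*(-23)) - 169)) = 153984 - sqrt(1127*25 - 74*((-11 - 1*(-23)) - 169)) = 153984 - sqrt(28175 - 74*((-11 + 23) - 169)) = 153984 - sqrt(28175 - 74*(12 - 169)) = 153984 - sqrt(28175 - 74*(-157)) = 153984 - sqrt(28175 + 11618) = 153984 - sqrt(39793)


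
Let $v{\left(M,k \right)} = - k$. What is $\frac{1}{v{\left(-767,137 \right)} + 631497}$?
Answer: $\frac{1}{631360} \approx 1.5839 \cdot 10^{-6}$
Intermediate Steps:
$\frac{1}{v{\left(-767,137 \right)} + 631497} = \frac{1}{\left(-1\right) 137 + 631497} = \frac{1}{-137 + 631497} = \frac{1}{631360}$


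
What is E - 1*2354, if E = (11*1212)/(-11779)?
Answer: -27741098/11779 ≈ -2355.1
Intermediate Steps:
E = -13332/11779 (E = 13332*(-1/11779) = -13332/11779 ≈ -1.1318)
E - 1*2354 = -13332/11779 - 1*2354 = -13332/11779 - 2354 = -27741098/11779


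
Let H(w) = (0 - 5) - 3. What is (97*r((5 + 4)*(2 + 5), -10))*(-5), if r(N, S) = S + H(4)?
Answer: 8730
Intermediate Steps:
H(w) = -8 (H(w) = -5 - 3 = -8)
r(N, S) = -8 + S (r(N, S) = S - 8 = -8 + S)
(97*r((5 + 4)*(2 + 5), -10))*(-5) = (97*(-8 - 10))*(-5) = (97*(-18))*(-5) = -1746*(-5) = 8730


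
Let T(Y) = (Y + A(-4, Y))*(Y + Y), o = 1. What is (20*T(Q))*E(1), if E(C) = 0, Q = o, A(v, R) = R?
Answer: 0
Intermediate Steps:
Q = 1
T(Y) = 4*Y² (T(Y) = (Y + Y)*(Y + Y) = (2*Y)*(2*Y) = 4*Y²)
(20*T(Q))*E(1) = (20*(4*1²))*0 = (20*(4*1))*0 = (20*4)*0 = 80*0 = 0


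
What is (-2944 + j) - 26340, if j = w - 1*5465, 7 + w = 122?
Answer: -34634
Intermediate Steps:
w = 115 (w = -7 + 122 = 115)
j = -5350 (j = 115 - 1*5465 = 115 - 5465 = -5350)
(-2944 + j) - 26340 = (-2944 - 5350) - 26340 = -8294 - 26340 = -34634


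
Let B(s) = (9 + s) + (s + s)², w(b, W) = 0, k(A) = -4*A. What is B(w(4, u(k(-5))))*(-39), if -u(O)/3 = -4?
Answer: -351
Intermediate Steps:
u(O) = 12 (u(O) = -3*(-4) = 12)
B(s) = 9 + s + 4*s² (B(s) = (9 + s) + (2*s)² = (9 + s) + 4*s² = 9 + s + 4*s²)
B(w(4, u(k(-5))))*(-39) = (9 + 0 + 4*0²)*(-39) = (9 + 0 + 4*0)*(-39) = (9 + 0 + 0)*(-39) = 9*(-39) = -351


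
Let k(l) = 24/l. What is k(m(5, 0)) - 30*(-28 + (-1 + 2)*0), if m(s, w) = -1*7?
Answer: 5856/7 ≈ 836.57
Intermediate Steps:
m(s, w) = -7
k(m(5, 0)) - 30*(-28 + (-1 + 2)*0) = 24/(-7) - 30*(-28 + (-1 + 2)*0) = 24*(-⅐) - 30*(-28 + 1*0) = -24/7 - 30*(-28 + 0) = -24/7 - 30*(-28) = -24/7 - 1*(-840) = -24/7 + 840 = 5856/7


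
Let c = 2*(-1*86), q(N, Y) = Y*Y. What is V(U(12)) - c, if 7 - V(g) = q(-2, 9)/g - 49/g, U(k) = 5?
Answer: 863/5 ≈ 172.60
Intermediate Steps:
q(N, Y) = Y²
c = -172 (c = 2*(-86) = -172)
V(g) = 7 - 32/g (V(g) = 7 - (9²/g - 49/g) = 7 - (81/g - 49/g) = 7 - 32/g)
V(U(12)) - c = (7 - 32/5) - 1*(-172) = (7 - 32*⅕) + 172 = (7 - 32/5) + 172 = ⅗ + 172 = 863/5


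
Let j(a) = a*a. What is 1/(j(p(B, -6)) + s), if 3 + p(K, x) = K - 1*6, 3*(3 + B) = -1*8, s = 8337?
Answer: 9/76969 ≈ 0.00011693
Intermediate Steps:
B = -17/3 (B = -3 + (-1*8)/3 = -3 + (⅓)*(-8) = -3 - 8/3 = -17/3 ≈ -5.6667)
p(K, x) = -9 + K (p(K, x) = -3 + (K - 1*6) = -3 + (K - 6) = -3 + (-6 + K) = -9 + K)
j(a) = a²
1/(j(p(B, -6)) + s) = 1/((-9 - 17/3)² + 8337) = 1/((-44/3)² + 8337) = 1/(1936/9 + 8337) = 1/(76969/9) = 9/76969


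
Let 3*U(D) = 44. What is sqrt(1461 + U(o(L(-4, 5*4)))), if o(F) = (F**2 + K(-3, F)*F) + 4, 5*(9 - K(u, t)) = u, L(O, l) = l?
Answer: sqrt(13281)/3 ≈ 38.414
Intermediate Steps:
K(u, t) = 9 - u/5
o(F) = 4 + F**2 + 48*F/5 (o(F) = (F**2 + (9 - 1/5*(-3))*F) + 4 = (F**2 + (9 + 3/5)*F) + 4 = (F**2 + 48*F/5) + 4 = 4 + F**2 + 48*F/5)
U(D) = 44/3 (U(D) = (1/3)*44 = 44/3)
sqrt(1461 + U(o(L(-4, 5*4)))) = sqrt(1461 + 44/3) = sqrt(4427/3) = sqrt(13281)/3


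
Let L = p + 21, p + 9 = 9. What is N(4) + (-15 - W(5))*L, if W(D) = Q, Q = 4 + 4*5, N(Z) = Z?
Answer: -815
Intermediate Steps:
p = 0 (p = -9 + 9 = 0)
Q = 24 (Q = 4 + 20 = 24)
W(D) = 24
L = 21 (L = 0 + 21 = 21)
N(4) + (-15 - W(5))*L = 4 + (-15 - 1*24)*21 = 4 + (-15 - 24)*21 = 4 - 39*21 = 4 - 819 = -815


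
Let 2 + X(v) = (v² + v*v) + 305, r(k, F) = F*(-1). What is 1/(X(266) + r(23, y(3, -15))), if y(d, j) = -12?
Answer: 1/141827 ≈ 7.0508e-6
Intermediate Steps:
r(k, F) = -F
X(v) = 303 + 2*v² (X(v) = -2 + ((v² + v*v) + 305) = -2 + ((v² + v²) + 305) = -2 + (2*v² + 305) = -2 + (305 + 2*v²) = 303 + 2*v²)
1/(X(266) + r(23, y(3, -15))) = 1/((303 + 2*266²) - 1*(-12)) = 1/((303 + 2*70756) + 12) = 1/((303 + 141512) + 12) = 1/(141815 + 12) = 1/141827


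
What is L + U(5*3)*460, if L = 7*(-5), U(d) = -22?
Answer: -10155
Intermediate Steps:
L = -35
L + U(5*3)*460 = -35 - 22*460 = -35 - 10120 = -10155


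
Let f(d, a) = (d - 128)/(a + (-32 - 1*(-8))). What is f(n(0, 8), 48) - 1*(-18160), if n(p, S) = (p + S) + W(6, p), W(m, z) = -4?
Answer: 108929/6 ≈ 18155.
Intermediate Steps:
n(p, S) = -4 + S + p (n(p, S) = (p + S) - 4 = (S + p) - 4 = -4 + S + p)
f(d, a) = (-128 + d)/(-24 + a) (f(d, a) = (-128 + d)/(a + (-32 + 8)) = (-128 + d)/(a - 24) = (-128 + d)/(-24 + a))
f(n(0, 8), 48) - 1*(-18160) = (-128 + (-4 + 8 + 0))/(-24 + 48) - 1*(-18160) = (-128 + 4)/24 + 18160 = (1/24)*(-124) + 18160 = -31/6 + 18160 = 108929/6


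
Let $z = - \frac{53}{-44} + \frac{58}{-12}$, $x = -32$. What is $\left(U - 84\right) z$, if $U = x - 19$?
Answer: $\frac{21555}{44} \approx 489.89$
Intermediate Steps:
$U = -51$ ($U = -32 - 19 = -51$)
$z = - \frac{479}{132}$ ($z = \left(-53\right) \left(- \frac{1}{44}\right) + 58 \left(- \frac{1}{12}\right) = \frac{53}{44} - \frac{29}{6} = - \frac{479}{132} \approx -3.6288$)
$\left(U - 84\right) z = \left(-51 - 84\right) \left(- \frac{479}{132}\right) = \left(-135\right) \left(- \frac{479}{132}\right) = \frac{21555}{44}$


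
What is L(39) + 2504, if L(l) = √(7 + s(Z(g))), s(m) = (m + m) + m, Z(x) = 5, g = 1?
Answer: 2504 + √22 ≈ 2508.7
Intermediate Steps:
s(m) = 3*m (s(m) = 2*m + m = 3*m)
L(l) = √22 (L(l) = √(7 + 3*5) = √(7 + 15) = √22)
L(39) + 2504 = √22 + 2504 = 2504 + √22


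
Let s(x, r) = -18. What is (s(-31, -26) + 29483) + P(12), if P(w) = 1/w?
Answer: 353581/12 ≈ 29465.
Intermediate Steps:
(s(-31, -26) + 29483) + P(12) = (-18 + 29483) + 1/12 = 29465 + 1/12 = 353581/12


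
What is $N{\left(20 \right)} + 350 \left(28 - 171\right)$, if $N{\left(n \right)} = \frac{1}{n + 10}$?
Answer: $- \frac{1501499}{30} \approx -50050.0$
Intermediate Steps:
$N{\left(n \right)} = \frac{1}{10 + n}$
$N{\left(20 \right)} + 350 \left(28 - 171\right) = \frac{1}{10 + 20} + 350 \left(28 - 171\right) = \frac{1}{30} + 350 \left(28 - 171\right) = \frac{1}{30} + 350 \left(-143\right) = \frac{1}{30} - 50050 = - \frac{1501499}{30}$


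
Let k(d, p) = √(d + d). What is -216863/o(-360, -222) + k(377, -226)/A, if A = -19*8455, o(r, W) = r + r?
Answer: 216863/720 - √754/160645 ≈ 301.20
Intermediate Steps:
o(r, W) = 2*r
k(d, p) = √2*√d (k(d, p) = √(2*d) = √2*√d)
A = -160645
-216863/o(-360, -222) + k(377, -226)/A = -216863/(2*(-360)) + (√2*√377)/(-160645) = -216863/(-720) + √754*(-1/160645) = -216863*(-1/720) - √754/160645 = 216863/720 - √754/160645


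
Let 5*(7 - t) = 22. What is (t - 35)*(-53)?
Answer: 8586/5 ≈ 1717.2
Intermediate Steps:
t = 13/5 (t = 7 - ⅕*22 = 7 - 22/5 = 13/5 ≈ 2.6000)
(t - 35)*(-53) = (13/5 - 35)*(-53) = -162/5*(-53) = 8586/5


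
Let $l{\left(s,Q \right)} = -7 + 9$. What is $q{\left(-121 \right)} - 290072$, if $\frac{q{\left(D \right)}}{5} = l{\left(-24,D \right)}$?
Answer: $-290062$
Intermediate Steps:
$l{\left(s,Q \right)} = 2$
$q{\left(D \right)} = 10$ ($q{\left(D \right)} = 5 \cdot 2 = 10$)
$q{\left(-121 \right)} - 290072 = 10 - 290072 = -290062$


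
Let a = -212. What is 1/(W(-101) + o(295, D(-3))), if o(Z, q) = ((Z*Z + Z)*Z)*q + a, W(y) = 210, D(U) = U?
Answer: -1/77278202 ≈ -1.2940e-8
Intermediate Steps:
o(Z, q) = -212 + Z*q*(Z + Z²) (o(Z, q) = ((Z*Z + Z)*Z)*q - 212 = ((Z² + Z)*Z)*q - 212 = ((Z + Z²)*Z)*q - 212 = (Z*(Z + Z²))*q - 212 = Z*q*(Z + Z²) - 212 = -212 + Z*q*(Z + Z²))
1/(W(-101) + o(295, D(-3))) = 1/(210 + (-212 - 3*295² - 3*295³)) = 1/(210 + (-212 - 3*87025 - 3*25672375)) = 1/(210 + (-212 - 261075 - 77017125)) = 1/(210 - 77278412) = 1/(-77278202) = -1/77278202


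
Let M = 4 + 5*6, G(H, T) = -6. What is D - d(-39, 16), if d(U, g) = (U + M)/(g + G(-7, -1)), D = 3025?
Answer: 6051/2 ≈ 3025.5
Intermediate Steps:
M = 34 (M = 4 + 30 = 34)
d(U, g) = (34 + U)/(-6 + g) (d(U, g) = (U + 34)/(g - 6) = (34 + U)/(-6 + g))
D - d(-39, 16) = 3025 - (34 - 39)/(-6 + 16) = 3025 - (-5)/10 = 3025 - 1*(-1/2) = 3025 + 1/2 = 6051/2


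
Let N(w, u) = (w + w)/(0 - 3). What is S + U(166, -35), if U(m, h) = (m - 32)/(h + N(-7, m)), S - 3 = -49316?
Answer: -4487885/91 ≈ -49317.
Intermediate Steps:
S = -49313 (S = 3 - 49316 = -49313)
N(w, u) = -2*w/3 (N(w, u) = (2*w)/(-3) = (2*w)*(-⅓) = -2*w/3)
U(m, h) = (-32 + m)/(14/3 + h) (U(m, h) = (m - 32)/(h - ⅔*(-7)) = (-32 + m)/(h + 14/3) = (-32 + m)/(14/3 + h))
S + U(166, -35) = -49313 + 3*(-32 + 166)/(14 + 3*(-35)) = -49313 + 3*134/(14 - 105) = -49313 + 3*134/(-91) = -49313 + 3*(-1/91)*134 = -49313 - 402/91 = -4487885/91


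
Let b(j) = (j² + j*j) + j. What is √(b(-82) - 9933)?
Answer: √3433 ≈ 58.592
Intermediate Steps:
b(j) = j + 2*j² (b(j) = (j² + j²) + j = 2*j² + j = j + 2*j²)
√(b(-82) - 9933) = √(-82*(1 + 2*(-82)) - 9933) = √(-82*(1 - 164) - 9933) = √(-82*(-163) - 9933) = √(13366 - 9933) = √3433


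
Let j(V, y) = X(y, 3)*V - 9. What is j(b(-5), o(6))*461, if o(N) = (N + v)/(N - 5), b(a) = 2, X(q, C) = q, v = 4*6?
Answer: 23511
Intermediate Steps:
v = 24
o(N) = (24 + N)/(-5 + N) (o(N) = (N + 24)/(N - 5) = (24 + N)/(-5 + N))
j(V, y) = -9 + V*y (j(V, y) = y*V - 9 = V*y - 9 = -9 + V*y)
j(b(-5), o(6))*461 = (-9 + 2*((24 + 6)/(-5 + 6)))*461 = (-9 + 2*(30/1))*461 = (-9 + 2*(1*30))*461 = (-9 + 2*30)*461 = (-9 + 60)*461 = 51*461 = 23511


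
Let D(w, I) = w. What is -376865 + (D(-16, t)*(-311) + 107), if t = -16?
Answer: -371782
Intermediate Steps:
-376865 + (D(-16, t)*(-311) + 107) = -376865 + (-16*(-311) + 107) = -376865 + (4976 + 107) = -376865 + 5083 = -371782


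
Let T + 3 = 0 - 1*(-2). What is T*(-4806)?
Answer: 4806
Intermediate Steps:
T = -1 (T = -3 + (0 - 1*(-2)) = -3 + (0 + 2) = -3 + 2 = -1)
T*(-4806) = -1*(-4806) = 4806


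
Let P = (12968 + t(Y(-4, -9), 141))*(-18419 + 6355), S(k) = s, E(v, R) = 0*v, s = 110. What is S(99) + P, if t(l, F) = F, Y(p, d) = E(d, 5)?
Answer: -158146866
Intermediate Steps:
E(v, R) = 0
S(k) = 110
Y(p, d) = 0
P = -158146976 (P = (12968 + 141)*(-18419 + 6355) = 13109*(-12064) = -158146976)
S(99) + P = 110 - 158146976 = -158146866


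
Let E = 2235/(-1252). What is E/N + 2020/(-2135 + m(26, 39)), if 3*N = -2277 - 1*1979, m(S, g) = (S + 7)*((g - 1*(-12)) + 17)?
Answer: 10764325085/580807808 ≈ 18.533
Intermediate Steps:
m(S, g) = (7 + S)*(29 + g) (m(S, g) = (7 + S)*((g + 12) + 17) = (7 + S)*((12 + g) + 17) = (7 + S)*(29 + g))
N = -4256/3 (N = (-2277 - 1*1979)/3 = (-2277 - 1979)/3 = (⅓)*(-4256) = -4256/3 ≈ -1418.7)
E = -2235/1252 (E = 2235*(-1/1252) = -2235/1252 ≈ -1.7851)
E/N + 2020/(-2135 + m(26, 39)) = -2235/(1252*(-4256/3)) + 2020/(-2135 + (203 + 7*39 + 29*26 + 26*39)) = -2235/1252*(-3/4256) + 2020/(-2135 + (203 + 273 + 754 + 1014)) = 6705/5328512 + 2020/(-2135 + 2244) = 6705/5328512 + 2020/109 = 10764325085/580807808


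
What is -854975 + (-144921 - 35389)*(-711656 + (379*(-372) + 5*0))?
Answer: 153739384665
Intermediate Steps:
-854975 + (-144921 - 35389)*(-711656 + (379*(-372) + 5*0)) = -854975 - 180310*(-711656 + (-140988 + 0)) = -854975 - 180310*(-711656 - 140988) = -854975 - 180310*(-852644) = -854975 + 153740239640 = 153739384665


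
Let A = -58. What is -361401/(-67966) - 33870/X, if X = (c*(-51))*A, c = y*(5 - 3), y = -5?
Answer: 6368750/985507 ≈ 6.4624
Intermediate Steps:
c = -10 (c = -5*(5 - 3) = -5*2 = -10)
X = -29580 (X = -10*(-51)*(-58) = 510*(-58) = -29580)
-361401/(-67966) - 33870/X = -361401/(-67966) - 33870/(-29580) = -361401*(-1/67966) - 33870*(-1/29580) = 361401/67966 + 1129/986 = 6368750/985507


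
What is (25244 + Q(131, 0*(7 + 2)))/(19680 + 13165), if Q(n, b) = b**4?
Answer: 25244/32845 ≈ 0.76858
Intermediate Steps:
(25244 + Q(131, 0*(7 + 2)))/(19680 + 13165) = (25244 + (0*(7 + 2))**4)/(19680 + 13165) = (25244 + (0*9)**4)/32845 = (25244 + 0**4)*(1/32845) = (25244 + 0)*(1/32845) = 25244*(1/32845) = 25244/32845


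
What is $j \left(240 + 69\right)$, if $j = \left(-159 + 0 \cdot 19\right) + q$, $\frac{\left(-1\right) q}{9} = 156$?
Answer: $-482967$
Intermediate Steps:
$q = -1404$ ($q = \left(-9\right) 156 = -1404$)
$j = -1563$ ($j = \left(-159 + 0 \cdot 19\right) - 1404 = \left(-159 + 0\right) - 1404 = -159 - 1404 = -1563$)
$j \left(240 + 69\right) = - 1563 \left(240 + 69\right) = \left(-1563\right) 309 = -482967$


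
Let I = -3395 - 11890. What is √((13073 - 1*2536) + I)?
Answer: 2*I*√1187 ≈ 68.906*I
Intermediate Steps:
I = -15285
√((13073 - 1*2536) + I) = √((13073 - 1*2536) - 15285) = √((13073 - 2536) - 15285) = √(10537 - 15285) = √(-4748) = 2*I*√1187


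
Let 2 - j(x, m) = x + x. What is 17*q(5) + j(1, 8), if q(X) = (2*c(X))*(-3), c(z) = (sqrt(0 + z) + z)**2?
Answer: -3060 - 1020*sqrt(5) ≈ -5340.8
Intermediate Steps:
c(z) = (z + sqrt(z))**2 (c(z) = (sqrt(z) + z)**2 = (z + sqrt(z))**2)
j(x, m) = 2 - 2*x (j(x, m) = 2 - (x + x) = 2 - 2*x)
q(X) = -6*(X + sqrt(X))**2 (q(X) = (2*(X + sqrt(X))**2)*(-3) = -6*(X + sqrt(X))**2)
17*q(5) + j(1, 8) = 17*(-6*(5 + sqrt(5))**2) + (2 - 2*1) = -102*(5 + sqrt(5))**2 + (2 - 2) = -102*(5 + sqrt(5))**2 + 0 = -102*(5 + sqrt(5))**2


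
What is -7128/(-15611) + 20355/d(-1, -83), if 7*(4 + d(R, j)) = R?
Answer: -2224126623/452719 ≈ -4912.8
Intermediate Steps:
d(R, j) = -4 + R/7
-7128/(-15611) + 20355/d(-1, -83) = -7128/(-15611) + 20355/(-4 + (⅐)*(-1)) = -7128*(-1/15611) + 20355/(-4 - ⅐) = 7128/15611 + 20355/(-29/7) = 7128/15611 + 20355*(-7/29) = 7128/15611 - 142485/29 = -2224126623/452719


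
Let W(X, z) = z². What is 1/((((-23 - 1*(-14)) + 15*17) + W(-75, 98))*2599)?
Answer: 1/25600150 ≈ 3.9062e-8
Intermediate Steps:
1/((((-23 - 1*(-14)) + 15*17) + W(-75, 98))*2599) = 1/((((-23 - 1*(-14)) + 15*17) + 98²)*2599) = (1/2599)/(((-23 + 14) + 255) + 9604) = (1/2599)/((-9 + 255) + 9604) = (1/2599)/(246 + 9604) = (1/2599)/9850 = (1/9850)*(1/2599) = 1/25600150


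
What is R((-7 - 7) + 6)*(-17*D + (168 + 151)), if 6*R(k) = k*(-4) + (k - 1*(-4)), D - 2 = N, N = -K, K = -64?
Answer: -11242/3 ≈ -3747.3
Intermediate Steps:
N = 64 (N = -1*(-64) = 64)
D = 66 (D = 2 + 64 = 66)
R(k) = ⅔ - k/2 (R(k) = (k*(-4) + (k - 1*(-4)))/6 = (-4*k + (k + 4))/6 = (-4*k + (4 + k))/6 = (4 - 3*k)/6 = ⅔ - k/2)
R((-7 - 7) + 6)*(-17*D + (168 + 151)) = (⅔ - ((-7 - 7) + 6)/2)*(-17*66 + (168 + 151)) = (⅔ - (-14 + 6)/2)*(-1122 + 319) = (⅔ - ½*(-8))*(-803) = (⅔ + 4)*(-803) = (14/3)*(-803) = -11242/3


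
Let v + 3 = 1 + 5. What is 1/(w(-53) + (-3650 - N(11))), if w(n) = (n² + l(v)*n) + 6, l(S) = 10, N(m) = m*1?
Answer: -1/1376 ≈ -0.00072674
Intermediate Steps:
N(m) = m
v = 3 (v = -3 + (1 + 5) = -3 + 6 = 3)
w(n) = 6 + n² + 10*n (w(n) = (n² + 10*n) + 6 = 6 + n² + 10*n)
1/(w(-53) + (-3650 - N(11))) = 1/((6 + (-53)² + 10*(-53)) + (-3650 - 1*11)) = 1/((6 + 2809 - 530) + (-3650 - 11)) = 1/(2285 - 3661) = 1/(-1376) = -1/1376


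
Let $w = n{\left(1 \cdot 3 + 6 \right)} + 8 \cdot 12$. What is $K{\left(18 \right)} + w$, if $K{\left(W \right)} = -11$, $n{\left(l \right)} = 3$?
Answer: $88$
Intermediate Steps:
$w = 99$ ($w = 3 + 8 \cdot 12 = 3 + 96 = 99$)
$K{\left(18 \right)} + w = -11 + 99 = 88$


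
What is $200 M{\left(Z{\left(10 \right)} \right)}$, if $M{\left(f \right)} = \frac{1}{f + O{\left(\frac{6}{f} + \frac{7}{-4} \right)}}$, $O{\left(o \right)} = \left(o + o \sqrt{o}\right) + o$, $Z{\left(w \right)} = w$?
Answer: $\frac{12320000}{486487} + \frac{184000 i \sqrt{115}}{486487} \approx 25.324 + 4.056 i$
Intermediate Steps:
$O{\left(o \right)} = o^{\frac{3}{2}} + 2 o$ ($O{\left(o \right)} = \left(o + o^{\frac{3}{2}}\right) + o = o^{\frac{3}{2}} + 2 o$)
$M{\left(f \right)} = \frac{1}{- \frac{7}{2} + f + \left(- \frac{7}{4} + \frac{6}{f}\right)^{\frac{3}{2}} + \frac{12}{f}}$ ($M{\left(f \right)} = \frac{1}{f + \left(\left(\frac{6}{f} + \frac{7}{-4}\right)^{\frac{3}{2}} + 2 \left(\frac{6}{f} + \frac{7}{-4}\right)\right)} = \frac{1}{f + \left(\left(\frac{6}{f} + 7 \left(- \frac{1}{4}\right)\right)^{\frac{3}{2}} + 2 \left(\frac{6}{f} + 7 \left(- \frac{1}{4}\right)\right)\right)} = \frac{1}{f + \left(\left(\frac{6}{f} - \frac{7}{4}\right)^{\frac{3}{2}} + 2 \left(\frac{6}{f} - \frac{7}{4}\right)\right)} = \frac{1}{f + \left(\left(- \frac{7}{4} + \frac{6}{f}\right)^{\frac{3}{2}} + 2 \left(- \frac{7}{4} + \frac{6}{f}\right)\right)} = \frac{1}{f - \left(\frac{7}{2} - \left(- \frac{7}{4} + \frac{6}{f}\right)^{\frac{3}{2}} - \frac{12}{f}\right)} = \frac{1}{f + \left(- \frac{7}{2} + \left(- \frac{7}{4} + \frac{6}{f}\right)^{\frac{3}{2}} + \frac{12}{f}\right)} = \frac{1}{- \frac{7}{2} + f + \left(- \frac{7}{4} + \frac{6}{f}\right)^{\frac{3}{2}} + \frac{12}{f}}$)
$200 M{\left(Z{\left(10 \right)} \right)} = 200 \cdot 8 \cdot 10 \frac{1}{96 - 280 + 10 \left(\left(\frac{24 - 70}{10}\right)^{\frac{3}{2}} + 8 \cdot 10\right)} = 200 \cdot 8 \cdot 10 \frac{1}{96 - 280 + 10 \left(\left(\frac{24 - 70}{10}\right)^{\frac{3}{2}} + 80\right)} = 200 \cdot 8 \cdot 10 \frac{1}{96 - 280 + 10 \left(\left(\frac{1}{10} \left(-46\right)\right)^{\frac{3}{2}} + 80\right)} = 200 \cdot 8 \cdot 10 \frac{1}{96 - 280 + 10 \left(\left(- \frac{23}{5}\right)^{\frac{3}{2}} + 80\right)} = 200 \cdot 8 \cdot 10 \frac{1}{96 - 280 + 10 \left(- \frac{23 i \sqrt{115}}{25} + 80\right)} = 200 \cdot 8 \cdot 10 \frac{1}{96 - 280 + 10 \left(80 - \frac{23 i \sqrt{115}}{25}\right)} = 200 \cdot 8 \cdot 10 \frac{1}{96 - 280 + \left(800 - \frac{46 i \sqrt{115}}{5}\right)} = 200 \cdot 8 \cdot 10 \frac{1}{616 - \frac{46 i \sqrt{115}}{5}} = 200 \frac{80}{616 - \frac{46 i \sqrt{115}}{5}} = \frac{16000}{616 - \frac{46 i \sqrt{115}}{5}}$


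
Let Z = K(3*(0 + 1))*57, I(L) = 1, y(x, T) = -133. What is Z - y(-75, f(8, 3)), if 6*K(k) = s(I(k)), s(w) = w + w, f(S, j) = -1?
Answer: 152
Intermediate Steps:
s(w) = 2*w
K(k) = 1/3 (K(k) = (2*1)/6 = (1/6)*2 = 1/3)
Z = 19 (Z = (1/3)*57 = 19)
Z - y(-75, f(8, 3)) = 19 - 1*(-133) = 19 + 133 = 152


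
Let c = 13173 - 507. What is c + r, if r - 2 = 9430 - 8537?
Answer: 13561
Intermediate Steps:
c = 12666
r = 895 (r = 2 + (9430 - 8537) = 2 + 893 = 895)
c + r = 12666 + 895 = 13561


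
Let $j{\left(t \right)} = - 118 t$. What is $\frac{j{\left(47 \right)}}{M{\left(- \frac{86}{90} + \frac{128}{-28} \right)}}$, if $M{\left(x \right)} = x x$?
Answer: $- \frac{550301850}{3031081} \approx -181.55$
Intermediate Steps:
$M{\left(x \right)} = x^{2}$
$\frac{j{\left(47 \right)}}{M{\left(- \frac{86}{90} + \frac{128}{-28} \right)}} = \frac{\left(-118\right) 47}{\left(- \frac{86}{90} + \frac{128}{-28}\right)^{2}} = - \frac{5546}{\left(\left(-86\right) \frac{1}{90} + 128 \left(- \frac{1}{28}\right)\right)^{2}} = - \frac{5546}{\left(- \frac{43}{45} - \frac{32}{7}\right)^{2}} = - \frac{5546}{\left(- \frac{1741}{315}\right)^{2}} = - \frac{5546}{\frac{3031081}{99225}} = \left(-5546\right) \frac{99225}{3031081} = - \frac{550301850}{3031081}$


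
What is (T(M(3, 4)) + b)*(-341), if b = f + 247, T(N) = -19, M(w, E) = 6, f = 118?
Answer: -117986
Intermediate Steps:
b = 365 (b = 118 + 247 = 365)
(T(M(3, 4)) + b)*(-341) = (-19 + 365)*(-341) = 346*(-341) = -117986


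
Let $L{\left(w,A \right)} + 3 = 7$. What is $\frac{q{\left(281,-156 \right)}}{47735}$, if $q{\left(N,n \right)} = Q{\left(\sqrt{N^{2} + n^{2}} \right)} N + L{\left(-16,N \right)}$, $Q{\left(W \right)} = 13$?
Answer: $\frac{3657}{47735} \approx 0.07661$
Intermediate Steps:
$L{\left(w,A \right)} = 4$ ($L{\left(w,A \right)} = -3 + 7 = 4$)
$q{\left(N,n \right)} = 4 + 13 N$ ($q{\left(N,n \right)} = 13 N + 4 = 4 + 13 N$)
$\frac{q{\left(281,-156 \right)}}{47735} = \frac{4 + 13 \cdot 281}{47735} = \left(4 + 3653\right) \frac{1}{47735} = 3657 \cdot \frac{1}{47735} = \frac{3657}{47735}$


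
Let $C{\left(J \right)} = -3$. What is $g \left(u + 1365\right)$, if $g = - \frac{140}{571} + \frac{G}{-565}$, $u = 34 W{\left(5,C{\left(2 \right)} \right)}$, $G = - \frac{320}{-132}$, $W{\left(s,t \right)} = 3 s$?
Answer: $- \frac{331997500}{709753} \approx -467.76$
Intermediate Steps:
$G = \frac{80}{33}$ ($G = \left(-320\right) \left(- \frac{1}{132}\right) = \frac{80}{33} \approx 2.4242$)
$u = 510$ ($u = 34 \cdot 3 \cdot 5 = 34 \cdot 15 = 510$)
$g = - \frac{531196}{2129259}$ ($g = - \frac{140}{571} + \frac{80}{33 \left(-565\right)} = \left(-140\right) \frac{1}{571} + \frac{80}{33} \left(- \frac{1}{565}\right) = - \frac{140}{571} - \frac{16}{3729} = - \frac{531196}{2129259} \approx -0.24947$)
$g \left(u + 1365\right) = - \frac{531196 \left(510 + 1365\right)}{2129259} = \left(- \frac{531196}{2129259}\right) 1875 = - \frac{331997500}{709753}$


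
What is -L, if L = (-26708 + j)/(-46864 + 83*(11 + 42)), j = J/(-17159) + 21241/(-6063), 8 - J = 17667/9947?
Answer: -27642034078361452/43944324078214035 ≈ -0.62902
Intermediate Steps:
J = 61909/9947 (J = 8 - 17667/9947 = 61909/9947 ≈ 6.2239)
j = -3625801405360/1034836314099 (j = (61909/9947)/(-17159) + 21241/(-6063) = (61909/9947)*(-1/17159) + 21241*(-1/6063) = -61909/170680573 - 21241/6063 = -3625801405360/1034836314099 ≈ -3.5037)
L = 27642034078361452/43944324078214035 (L = (-26708 - 3625801405360/1034836314099)/(-46864 + 83*(11 + 42)) = -27642034078361452/(1034836314099*(-46864 + 83*53)) = -27642034078361452/(1034836314099*(-46864 + 4399)) = -27642034078361452/1034836314099/(-42465) = -27642034078361452/1034836314099*(-1/42465) = 27642034078361452/43944324078214035 ≈ 0.62902)
-L = -1*27642034078361452/43944324078214035 = -27642034078361452/43944324078214035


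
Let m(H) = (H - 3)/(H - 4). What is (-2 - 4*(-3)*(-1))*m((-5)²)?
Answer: -44/3 ≈ -14.667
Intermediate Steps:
m(H) = (-3 + H)/(-4 + H)
(-2 - 4*(-3)*(-1))*m((-5)²) = (-2 - 4*(-3)*(-1))*((-3 + (-5)²)/(-4 + (-5)²)) = (-2 + 12*(-1))*((-3 + 25)/(-4 + 25)) = (-2 - 12)*(22/21) = -2*22/3 = -14*22/21 = -44/3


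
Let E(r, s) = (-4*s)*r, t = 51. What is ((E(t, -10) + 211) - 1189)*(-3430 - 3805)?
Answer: -7683570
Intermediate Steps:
E(r, s) = -4*r*s
((E(t, -10) + 211) - 1189)*(-3430 - 3805) = ((-4*51*(-10) + 211) - 1189)*(-3430 - 3805) = ((2040 + 211) - 1189)*(-7235) = (2251 - 1189)*(-7235) = 1062*(-7235) = -7683570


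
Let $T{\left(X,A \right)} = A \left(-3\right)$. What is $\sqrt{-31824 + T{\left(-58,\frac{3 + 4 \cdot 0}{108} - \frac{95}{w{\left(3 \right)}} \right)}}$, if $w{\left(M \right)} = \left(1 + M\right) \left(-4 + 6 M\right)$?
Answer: $\frac{i \sqrt{224514822}}{84} \approx 178.38 i$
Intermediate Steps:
$T{\left(X,A \right)} = - 3 A$
$\sqrt{-31824 + T{\left(-58,\frac{3 + 4 \cdot 0}{108} - \frac{95}{w{\left(3 \right)}} \right)}} = \sqrt{-31824 - 3 \left(\frac{3 + 4 \cdot 0}{108} - \frac{95}{-4 + 2 \cdot 3 + 6 \cdot 3^{2}}\right)} = \sqrt{-31824 - 3 \left(\left(3 + 0\right) \frac{1}{108} - \frac{95}{-4 + 6 + 6 \cdot 9}\right)} = \sqrt{-31824 - 3 \left(3 \cdot \frac{1}{108} - \frac{95}{-4 + 6 + 54}\right)} = \sqrt{-31824 - 3 \left(\frac{1}{36} - \frac{95}{56}\right)} = \sqrt{-31824 - - \frac{841}{168}} = \sqrt{-31824 + \frac{841}{168}} = \sqrt{- \frac{5345591}{168}} = \frac{i \sqrt{224514822}}{84}$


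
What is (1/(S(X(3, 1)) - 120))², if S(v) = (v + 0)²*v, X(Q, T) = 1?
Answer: 1/14161 ≈ 7.0616e-5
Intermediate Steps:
S(v) = v³ (S(v) = v²*v = v³)
(1/(S(X(3, 1)) - 120))² = (1/(1³ - 120))² = (1/(1 - 120))² = (1/(-119))² = (-1/119)² = 1/14161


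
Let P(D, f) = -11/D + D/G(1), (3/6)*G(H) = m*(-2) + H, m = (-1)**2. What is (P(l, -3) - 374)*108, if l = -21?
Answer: -274410/7 ≈ -39201.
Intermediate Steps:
m = 1
G(H) = -4 + 2*H (G(H) = 2*(1*(-2) + H) = 2*(-2 + H) = -4 + 2*H)
P(D, f) = -11/D - D/2 (P(D, f) = -11/D + D/(-4 + 2*1) = -11/D + D/(-4 + 2) = -11/D + D/(-2) = -11/D + D*(-1/2) = -11/D - D/2)
(P(l, -3) - 374)*108 = ((-11/(-21) - 1/2*(-21)) - 374)*108 = ((-11*(-1/21) + 21/2) - 374)*108 = ((11/21 + 21/2) - 374)*108 = (463/42 - 374)*108 = -15245/42*108 = -274410/7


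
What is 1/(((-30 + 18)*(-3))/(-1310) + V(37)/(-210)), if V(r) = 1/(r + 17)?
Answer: -297108/8191 ≈ -36.272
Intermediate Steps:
V(r) = 1/(17 + r)
1/(((-30 + 18)*(-3))/(-1310) + V(37)/(-210)) = 1/(((-30 + 18)*(-3))/(-1310) + 1/((17 + 37)*(-210))) = 1/(-12*(-3)*(-1/1310) - 1/210/54) = 1/(36*(-1/1310) + (1/54)*(-1/210)) = 1/(-18/655 - 1/11340) = 1/(-8191/297108) = -297108/8191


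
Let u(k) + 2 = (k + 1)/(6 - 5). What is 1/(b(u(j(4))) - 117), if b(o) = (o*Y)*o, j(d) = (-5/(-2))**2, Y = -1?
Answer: -16/2313 ≈ -0.0069174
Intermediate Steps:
j(d) = 25/4 (j(d) = (-5*(-1/2))**2 = (5/2)**2 = 25/4)
u(k) = -1 + k (u(k) = -2 + (k + 1)/(6 - 5) = -2 + (1 + k)/1 = -2 + (1 + k)*1 = -2 + (1 + k) = -1 + k)
b(o) = -o**2 (b(o) = (o*(-1))*o = (-o)*o = -o**2)
1/(b(u(j(4))) - 117) = 1/(-(-1 + 25/4)**2 - 117) = 1/(-(21/4)**2 - 117) = 1/(-1*441/16 - 117) = 1/(-441/16 - 117) = 1/(-2313/16) = -16/2313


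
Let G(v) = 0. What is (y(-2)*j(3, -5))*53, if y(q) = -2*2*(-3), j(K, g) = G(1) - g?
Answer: 3180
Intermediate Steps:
j(K, g) = -g (j(K, g) = 0 - g = -g)
y(q) = 12 (y(q) = -4*(-3) = 12)
(y(-2)*j(3, -5))*53 = (12*(-1*(-5)))*53 = (12*5)*53 = 60*53 = 3180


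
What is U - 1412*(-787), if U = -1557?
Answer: 1109687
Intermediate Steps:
U - 1412*(-787) = -1557 - 1412*(-787) = -1557 + 1111244 = 1109687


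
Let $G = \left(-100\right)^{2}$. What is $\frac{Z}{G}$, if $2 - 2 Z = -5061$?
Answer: $\frac{5063}{20000} \approx 0.25315$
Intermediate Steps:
$G = 10000$
$Z = \frac{5063}{2}$ ($Z = 1 - - \frac{5061}{2} = 1 + \frac{5061}{2} = \frac{5063}{2} \approx 2531.5$)
$\frac{Z}{G} = \frac{5063}{2 \cdot 10000} = \frac{5063}{2} \cdot \frac{1}{10000} = \frac{5063}{20000}$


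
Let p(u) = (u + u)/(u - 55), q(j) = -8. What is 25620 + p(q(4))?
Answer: 1614076/63 ≈ 25620.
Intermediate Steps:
p(u) = 2*u/(-55 + u) (p(u) = (2*u)/(-55 + u) = 2*u/(-55 + u))
25620 + p(q(4)) = 25620 + 2*(-8)/(-55 - 8) = 25620 + 2*(-8)/(-63) = 25620 + 2*(-8)*(-1/63) = 25620 + 16/63 = 1614076/63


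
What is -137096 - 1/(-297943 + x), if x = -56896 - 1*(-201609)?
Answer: -21007220079/153230 ≈ -1.3710e+5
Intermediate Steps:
x = 144713 (x = -56896 + 201609 = 144713)
-137096 - 1/(-297943 + x) = -137096 - 1/(-297943 + 144713) = -137096 - 1/(-153230) = -137096 - 1*(-1/153230) = -137096 + 1/153230 = -21007220079/153230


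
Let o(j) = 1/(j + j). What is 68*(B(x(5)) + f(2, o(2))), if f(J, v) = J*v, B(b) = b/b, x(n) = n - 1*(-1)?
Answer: 102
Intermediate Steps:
x(n) = 1 + n (x(n) = n + 1 = 1 + n)
B(b) = 1
o(j) = 1/(2*j)
68*(B(x(5)) + f(2, o(2))) = 68*(1 + 2*((½)/2)) = 68*(1 + 2*((½)*(½))) = 68*(1 + 2*(¼)) = 68*(1 + ½) = 68*(3/2) = 102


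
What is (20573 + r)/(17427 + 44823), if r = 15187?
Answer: 1192/2075 ≈ 0.57446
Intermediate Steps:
(20573 + r)/(17427 + 44823) = (20573 + 15187)/(17427 + 44823) = 35760/62250 = 35760*(1/62250) = 1192/2075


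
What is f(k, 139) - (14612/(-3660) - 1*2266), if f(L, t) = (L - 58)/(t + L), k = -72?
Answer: 139042931/61305 ≈ 2268.1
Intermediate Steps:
f(L, t) = (-58 + L)/(L + t)
f(k, 139) - (14612/(-3660) - 1*2266) = (-58 - 72)/(-72 + 139) - (14612/(-3660) - 1*2266) = -130/67 - (14612*(-1/3660) - 2266) = (1/67)*(-130) - (-3653/915 - 2266) = -130/67 - 1*(-2077043/915) = -130/67 + 2077043/915 = 139042931/61305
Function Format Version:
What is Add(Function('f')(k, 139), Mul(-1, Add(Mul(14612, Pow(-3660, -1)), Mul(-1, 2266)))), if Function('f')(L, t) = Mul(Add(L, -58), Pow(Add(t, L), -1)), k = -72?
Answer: Rational(139042931, 61305) ≈ 2268.1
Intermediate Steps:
Function('f')(L, t) = Mul(Pow(Add(L, t), -1), Add(-58, L)) (Function('f')(L, t) = Mul(Add(-58, L), Pow(Add(L, t), -1)) = Mul(Pow(Add(L, t), -1), Add(-58, L)))
Add(Function('f')(k, 139), Mul(-1, Add(Mul(14612, Pow(-3660, -1)), Mul(-1, 2266)))) = Add(Mul(Pow(Add(-72, 139), -1), Add(-58, -72)), Mul(-1, Add(Mul(14612, Pow(-3660, -1)), Mul(-1, 2266)))) = Add(Mul(Pow(67, -1), -130), Mul(-1, Add(Mul(14612, Rational(-1, 3660)), -2266))) = Add(Mul(Rational(1, 67), -130), Mul(-1, Add(Rational(-3653, 915), -2266))) = Add(Rational(-130, 67), Mul(-1, Rational(-2077043, 915))) = Add(Rational(-130, 67), Rational(2077043, 915)) = Rational(139042931, 61305)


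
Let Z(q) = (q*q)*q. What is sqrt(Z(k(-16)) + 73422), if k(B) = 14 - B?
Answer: 3*sqrt(11158) ≈ 316.89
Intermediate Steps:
Z(q) = q**3 (Z(q) = q**2*q = q**3)
sqrt(Z(k(-16)) + 73422) = sqrt((14 - 1*(-16))**3 + 73422) = sqrt((14 + 16)**3 + 73422) = sqrt(30**3 + 73422) = sqrt(27000 + 73422) = sqrt(100422) = 3*sqrt(11158)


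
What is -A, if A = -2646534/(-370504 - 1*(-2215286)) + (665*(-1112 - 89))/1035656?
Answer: 2107130816167/955279773496 ≈ 2.2058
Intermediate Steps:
A = -2107130816167/955279773496 (A = -2646534/(-370504 + 2215286) + (665*(-1201))*(1/1035656) = -2646534/1844782 - 798665*1/1035656 = -2646534*1/1844782 - 798665/1035656 = -1323267/922391 - 798665/1035656 = -2107130816167/955279773496 ≈ -2.2058)
-A = -1*(-2107130816167/955279773496) = 2107130816167/955279773496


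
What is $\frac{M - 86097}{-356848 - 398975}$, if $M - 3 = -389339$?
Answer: $\frac{475433}{755823} \approx 0.62903$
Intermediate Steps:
$M = -389336$ ($M = 3 - 389339 = -389336$)
$\frac{M - 86097}{-356848 - 398975} = \frac{-389336 - 86097}{-356848 - 398975} = - \frac{475433}{-755823} = \left(-475433\right) \left(- \frac{1}{755823}\right) = \frac{475433}{755823}$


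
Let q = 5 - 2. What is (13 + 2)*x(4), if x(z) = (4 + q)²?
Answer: 735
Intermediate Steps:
q = 3
x(z) = 49 (x(z) = (4 + 3)² = 7² = 49)
(13 + 2)*x(4) = (13 + 2)*49 = 15*49 = 735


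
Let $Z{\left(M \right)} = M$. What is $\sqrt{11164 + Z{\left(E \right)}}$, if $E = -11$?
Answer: $\sqrt{11153} \approx 105.61$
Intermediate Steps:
$\sqrt{11164 + Z{\left(E \right)}} = \sqrt{11164 - 11} = \sqrt{11153}$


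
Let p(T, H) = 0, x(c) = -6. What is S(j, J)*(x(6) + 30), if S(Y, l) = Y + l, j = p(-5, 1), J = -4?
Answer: -96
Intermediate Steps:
j = 0
S(j, J)*(x(6) + 30) = (0 - 4)*(-6 + 30) = -4*24 = -96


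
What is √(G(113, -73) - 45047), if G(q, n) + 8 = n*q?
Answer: 2*I*√13326 ≈ 230.88*I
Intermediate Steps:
G(q, n) = -8 + n*q
√(G(113, -73) - 45047) = √((-8 - 73*113) - 45047) = √((-8 - 8249) - 45047) = √(-8257 - 45047) = √(-53304) = 2*I*√13326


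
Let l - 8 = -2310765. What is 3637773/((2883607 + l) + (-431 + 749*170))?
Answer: 3637773/699749 ≈ 5.1987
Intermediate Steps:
l = -2310757 (l = 8 - 2310765 = -2310757)
3637773/((2883607 + l) + (-431 + 749*170)) = 3637773/((2883607 - 2310757) + (-431 + 749*170)) = 3637773/(572850 + (-431 + 127330)) = 3637773/(572850 + 126899) = 3637773/699749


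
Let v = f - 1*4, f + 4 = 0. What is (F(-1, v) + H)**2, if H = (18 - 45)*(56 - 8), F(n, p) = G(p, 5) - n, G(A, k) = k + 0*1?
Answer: 1664100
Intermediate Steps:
f = -4 (f = -4 + 0 = -4)
v = -8 (v = -4 - 1*4 = -4 - 4 = -8)
G(A, k) = k (G(A, k) = k + 0 = k)
F(n, p) = 5 - n
H = -1296 (H = -27*48 = -1296)
(F(-1, v) + H)**2 = ((5 - 1*(-1)) - 1296)**2 = ((5 + 1) - 1296)**2 = (6 - 1296)**2 = (-1290)**2 = 1664100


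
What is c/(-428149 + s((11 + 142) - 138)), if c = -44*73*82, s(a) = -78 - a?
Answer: 131692/214121 ≈ 0.61504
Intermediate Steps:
c = -263384 (c = -3212*82 = -263384)
c/(-428149 + s((11 + 142) - 138)) = -263384/(-428149 + (-78 - ((11 + 142) - 138))) = -263384/(-428149 + (-78 - (153 - 138))) = -263384/(-428149 + (-78 - 1*15)) = -263384/(-428149 + (-78 - 15)) = -263384/(-428149 - 93) = -263384/(-428242) = -263384*(-1/428242) = 131692/214121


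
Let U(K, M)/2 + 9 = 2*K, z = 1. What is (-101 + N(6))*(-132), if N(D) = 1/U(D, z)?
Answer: 13310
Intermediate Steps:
U(K, M) = -18 + 4*K (U(K, M) = -18 + 2*(2*K) = -18 + 4*K)
N(D) = 1/(-18 + 4*D)
(-101 + N(6))*(-132) = (-101 + 1/(2*(-9 + 2*6)))*(-132) = (-101 + 1/(2*(-9 + 12)))*(-132) = (-101 + (½)/3)*(-132) = (-101 + (½)*(⅓))*(-132) = (-101 + ⅙)*(-132) = -605/6*(-132) = 13310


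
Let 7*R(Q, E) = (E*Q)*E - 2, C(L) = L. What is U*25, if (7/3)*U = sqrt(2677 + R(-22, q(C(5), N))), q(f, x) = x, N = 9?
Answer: 75*sqrt(118685)/49 ≈ 527.31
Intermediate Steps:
R(Q, E) = -2/7 + Q*E**2/7 (R(Q, E) = ((E*Q)*E - 2)/7 = (Q*E**2 - 2)/7 = (-2 + Q*E**2)/7 = -2/7 + Q*E**2/7)
U = 3*sqrt(118685)/49 (U = 3*sqrt(2677 + (-2/7 + (1/7)*(-22)*9**2))/7 = 3*sqrt(2677 + (-2/7 + (1/7)*(-22)*81))/7 = 3*sqrt(2677 + (-2/7 - 1782/7))/7 = 3*sqrt(2677 - 1784/7)/7 = 3*sqrt(16955/7)/7 = 3*(sqrt(118685)/7)/7 = 3*sqrt(118685)/49 ≈ 21.092)
U*25 = (3*sqrt(118685)/49)*25 = 75*sqrt(118685)/49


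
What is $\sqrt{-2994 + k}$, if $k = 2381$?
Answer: $i \sqrt{613} \approx 24.759 i$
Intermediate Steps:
$\sqrt{-2994 + k} = \sqrt{-2994 + 2381} = \sqrt{-613} = i \sqrt{613}$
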